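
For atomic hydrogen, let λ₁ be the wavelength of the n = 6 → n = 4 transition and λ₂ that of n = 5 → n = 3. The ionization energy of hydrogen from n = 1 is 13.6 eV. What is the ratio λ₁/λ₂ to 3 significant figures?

λ ∝ 1/ΔE ∝ 1/(1/n_f² − 1/n_i²), and the Z² and hc factors cancel in the ratio.
λ₁/λ₂ = (1/3² − 1/5²)/(1/4² − 1/6²) = 0.07111/0.03472 = 2.05.

2.05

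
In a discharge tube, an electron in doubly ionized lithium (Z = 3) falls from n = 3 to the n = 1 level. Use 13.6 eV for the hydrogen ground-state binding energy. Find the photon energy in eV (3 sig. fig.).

109 eV

The Bohr energies scale as Z², so for Z = 3: E_n = −122.4/n² eV.
E_3 = −122.4/9 = −13.60 eV and E_1 = −122.4/1 = −122.4 eV.
The photon energy is |E_3 − E_1| = 109 eV.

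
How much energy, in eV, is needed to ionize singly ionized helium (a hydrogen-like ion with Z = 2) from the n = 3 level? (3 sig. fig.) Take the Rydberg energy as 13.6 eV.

E_n = −13.6 Z²/n² = −54.40/n² eV for Z = 2.
E_3 = −54.40/9 = −6.04 eV, so ionization (to E = 0) requires 6.04 eV.

6.04 eV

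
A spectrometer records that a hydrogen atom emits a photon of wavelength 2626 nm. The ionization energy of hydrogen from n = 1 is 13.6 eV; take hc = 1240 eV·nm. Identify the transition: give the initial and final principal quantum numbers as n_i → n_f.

n_i = 6, n_f = 4

The photon energy is ΔE = hc/λ = 1240 / 2626 = 0.4722 eV.
With Z = 1, ΔE = 13.60 × (1/n_f² − 1/n_i²), so 1/n_f² − 1/n_i² = 0.03472.
Trying n_f = 4 gives 1/n_i² = 0.02778, i.e. n_i ≈ 6; this pair matches.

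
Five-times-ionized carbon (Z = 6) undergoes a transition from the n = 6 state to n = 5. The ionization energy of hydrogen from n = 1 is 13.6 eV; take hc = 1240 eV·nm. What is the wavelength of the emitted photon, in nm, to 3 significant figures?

For Z = 6 the level energies scale as Z², so the effective Rydberg energy is 13.6 × 36 = 489.6 eV.
ΔE = 489.6 × (1/5² − 1/6²) = 489.6 × 0.01222 = 5.984 eV.
λ = hc/ΔE = 1240 / 5.984 = 207 nm.

207 nm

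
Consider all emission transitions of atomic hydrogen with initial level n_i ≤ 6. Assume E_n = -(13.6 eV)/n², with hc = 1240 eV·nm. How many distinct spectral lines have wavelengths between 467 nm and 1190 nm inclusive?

3

Enumerate all n_i → n_f pairs with 1 ≤ n_f < n_i ≤ 6 and compute λ = 1240 / [13.6·1·(1/n_f² − 1/n_i²)].
Lines falling in [467, 1190] nm: 4→2 (486.3 nm), 3→2 (656.5 nm), 6→3 (1094 nm).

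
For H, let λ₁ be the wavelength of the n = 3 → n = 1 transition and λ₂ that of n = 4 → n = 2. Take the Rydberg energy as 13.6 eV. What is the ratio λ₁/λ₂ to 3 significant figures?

λ ∝ 1/ΔE ∝ 1/(1/n_f² − 1/n_i²), and the Z² and hc factors cancel in the ratio.
λ₁/λ₂ = (1/2² − 1/4²)/(1/1² − 1/3²) = 0.1875/0.8889 = 0.211.

0.211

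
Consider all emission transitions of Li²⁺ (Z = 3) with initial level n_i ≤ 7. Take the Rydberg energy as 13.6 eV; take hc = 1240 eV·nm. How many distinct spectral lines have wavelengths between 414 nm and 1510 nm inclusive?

4

Enumerate all n_i → n_f pairs with 1 ≤ n_f < n_i ≤ 7 and compute λ = 1240 / [13.6·9·(1/n_f² − 1/n_i²)].
Lines falling in [414, 1510] nm: 5→4 (450.3 nm), 7→5 (517.1 nm), 6→5 (828.9 nm), 7→6 (1375 nm).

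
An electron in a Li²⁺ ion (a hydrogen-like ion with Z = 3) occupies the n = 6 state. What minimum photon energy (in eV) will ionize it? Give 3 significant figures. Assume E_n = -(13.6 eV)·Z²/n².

3.40 eV

E_n = −13.6 Z²/n² = −122.4/n² eV for Z = 3.
E_6 = −122.4/36 = −3.40 eV, so ionization (to E = 0) requires 3.40 eV.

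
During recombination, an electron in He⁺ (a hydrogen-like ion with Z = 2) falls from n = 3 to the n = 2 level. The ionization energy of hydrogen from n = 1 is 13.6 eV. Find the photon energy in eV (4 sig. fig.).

7.556 eV

The Bohr energies scale as Z², so for Z = 2: E_n = −54.40/n² eV.
E_3 = −54.40/9 = −6.044 eV and E_2 = −54.40/4 = −13.60 eV.
The photon energy is |E_3 − E_2| = 7.556 eV.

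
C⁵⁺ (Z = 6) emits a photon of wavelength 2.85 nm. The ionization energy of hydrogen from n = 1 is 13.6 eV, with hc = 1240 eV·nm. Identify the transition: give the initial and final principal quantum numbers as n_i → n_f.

n_i = 3, n_f = 1

The photon energy is ΔE = hc/λ = 1240 / 2.85 = 435.1 eV.
With Z = 6, ΔE = 489.6 × (1/n_f² − 1/n_i²), so 1/n_f² − 1/n_i² = 0.8887.
Trying n_f = 1 gives 1/n_i² = 0.1113, i.e. n_i ≈ 3; this pair matches.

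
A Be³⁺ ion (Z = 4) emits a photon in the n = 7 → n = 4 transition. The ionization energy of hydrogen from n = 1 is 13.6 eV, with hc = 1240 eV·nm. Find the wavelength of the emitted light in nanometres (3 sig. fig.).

For Z = 4 the level energies scale as Z², so the effective Rydberg energy is 13.6 × 16 = 217.6 eV.
ΔE = 217.6 × (1/4² − 1/7²) = 217.6 × 0.04209 = 9.159 eV.
λ = hc/ΔE = 1240 / 9.159 = 135 nm.

135 nm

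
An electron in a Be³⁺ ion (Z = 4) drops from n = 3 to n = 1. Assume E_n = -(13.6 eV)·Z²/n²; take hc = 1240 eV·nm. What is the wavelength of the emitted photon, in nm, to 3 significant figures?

6.41 nm

For Z = 4 the level energies scale as Z², so the effective Rydberg energy is 13.6 × 16 = 217.6 eV.
ΔE = 217.6 × (1/1² − 1/3²) = 217.6 × 0.8889 = 193.4 eV.
λ = hc/ΔE = 1240 / 193.4 = 6.41 nm.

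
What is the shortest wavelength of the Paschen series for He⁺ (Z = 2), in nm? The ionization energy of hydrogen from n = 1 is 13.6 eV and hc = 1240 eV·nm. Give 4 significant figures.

205.1 nm

The Paschen series has lower level n_f = 3; the series limit corresponds to n_i → ∞.
ΔE_max = 13.6 × 4 / 3² = 6.044 eV.
λ_min = 1240 / 6.044 = 205.1 nm.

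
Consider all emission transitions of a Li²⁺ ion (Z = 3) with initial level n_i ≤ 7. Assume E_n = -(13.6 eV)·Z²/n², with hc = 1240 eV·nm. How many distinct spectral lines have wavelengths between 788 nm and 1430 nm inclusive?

2

Enumerate all n_i → n_f pairs with 1 ≤ n_f < n_i ≤ 7 and compute λ = 1240 / [13.6·9·(1/n_f² − 1/n_i²)].
Lines falling in [788, 1430] nm: 6→5 (828.9 nm), 7→6 (1375 nm).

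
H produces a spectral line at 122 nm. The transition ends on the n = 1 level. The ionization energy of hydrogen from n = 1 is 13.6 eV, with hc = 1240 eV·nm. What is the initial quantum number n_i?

n_i = 2

The photon energy is ΔE = hc/λ = 1240 / 122 = 10.16 eV.
With Z = 1, ΔE = 13.60 × (1/n_f² − 1/n_i²), so 1/n_f² − 1/n_i² = 0.7473.
With n_f = 1: 1/n_i² = 1/1 − 0.7473 = 0.2527, so n_i ≈ 1.99.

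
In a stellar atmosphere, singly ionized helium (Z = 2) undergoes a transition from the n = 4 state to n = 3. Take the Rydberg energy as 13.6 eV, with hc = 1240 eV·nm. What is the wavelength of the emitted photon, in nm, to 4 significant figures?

468.9 nm

For Z = 2 the level energies scale as Z², so the effective Rydberg energy is 13.6 × 4 = 54.40 eV.
ΔE = 54.40 × (1/3² − 1/4²) = 54.40 × 0.04861 = 2.644 eV.
λ = hc/ΔE = 1240 / 2.644 = 468.9 nm.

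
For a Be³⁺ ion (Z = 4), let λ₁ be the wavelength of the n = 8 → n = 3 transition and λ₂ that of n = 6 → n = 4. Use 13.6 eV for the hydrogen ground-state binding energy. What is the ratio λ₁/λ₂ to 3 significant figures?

0.364

λ ∝ 1/ΔE ∝ 1/(1/n_f² − 1/n_i²), and the Z² and hc factors cancel in the ratio.
λ₁/λ₂ = (1/4² − 1/6²)/(1/3² − 1/8²) = 0.03472/0.09549 = 0.364.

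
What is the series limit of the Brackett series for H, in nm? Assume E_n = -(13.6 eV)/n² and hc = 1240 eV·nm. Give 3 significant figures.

The Brackett series has lower level n_f = 4; the series limit corresponds to n_i → ∞.
ΔE_max = 13.6 × 1 / 4² = 0.8500 eV.
λ_min = 1240 / 0.8500 = 1460 nm.

1460 nm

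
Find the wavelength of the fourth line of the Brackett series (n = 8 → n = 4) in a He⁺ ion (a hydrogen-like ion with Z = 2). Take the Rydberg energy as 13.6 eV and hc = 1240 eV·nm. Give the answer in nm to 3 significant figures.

486 nm

The Brackett series terminates on n_f = 4; the fourth line has n_i = 4+4 = 8.
ΔE = 54.40 × (1/4² − 1/8²) = 2.550 eV.
λ = 1240 / 2.550 = 486 nm.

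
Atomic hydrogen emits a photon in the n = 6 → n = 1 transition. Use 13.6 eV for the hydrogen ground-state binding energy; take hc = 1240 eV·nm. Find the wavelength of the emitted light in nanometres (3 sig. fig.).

ΔE = 13.60 × (1/1² − 1/6²) = 13.60 × 0.9722 = 13.22 eV.
λ = hc/ΔE = 1240 / 13.22 = 93.8 nm.
This line belongs to the Lyman series.

93.8 nm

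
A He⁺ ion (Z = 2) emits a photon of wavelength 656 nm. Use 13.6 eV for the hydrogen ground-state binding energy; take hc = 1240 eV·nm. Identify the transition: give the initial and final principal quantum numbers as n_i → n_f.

The photon energy is ΔE = hc/λ = 1240 / 656 = 1.890 eV.
With Z = 2, ΔE = 54.40 × (1/n_f² − 1/n_i²), so 1/n_f² − 1/n_i² = 0.03475.
Trying n_f = 4 gives 1/n_i² = 0.02775, i.e. n_i ≈ 6; this pair matches.

n_i = 6, n_f = 4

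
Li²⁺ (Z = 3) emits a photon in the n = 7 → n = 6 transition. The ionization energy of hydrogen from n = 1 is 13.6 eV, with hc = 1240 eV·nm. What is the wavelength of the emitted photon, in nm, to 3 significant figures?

For Z = 3 the level energies scale as Z², so the effective Rydberg energy is 13.6 × 9 = 122.4 eV.
ΔE = 122.4 × (1/6² − 1/7²) = 122.4 × 0.007370 = 0.9020 eV.
λ = hc/ΔE = 1240 / 0.9020 = 1370 nm.

1370 nm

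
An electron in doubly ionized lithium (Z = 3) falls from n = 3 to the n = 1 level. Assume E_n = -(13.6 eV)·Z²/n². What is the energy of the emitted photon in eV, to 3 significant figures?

109 eV

The Bohr energies scale as Z², so for Z = 3: E_n = −122.4/n² eV.
E_3 = −122.4/9 = −13.60 eV and E_1 = −122.4/1 = −122.4 eV.
The photon energy is |E_3 − E_1| = 109 eV.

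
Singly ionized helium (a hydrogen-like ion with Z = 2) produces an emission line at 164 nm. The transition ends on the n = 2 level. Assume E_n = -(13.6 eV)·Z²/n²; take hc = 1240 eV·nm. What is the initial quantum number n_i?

The photon energy is ΔE = hc/λ = 1240 / 164 = 7.561 eV.
With Z = 2, ΔE = 54.40 × (1/n_f² − 1/n_i²), so 1/n_f² − 1/n_i² = 0.1390.
With n_f = 2: 1/n_i² = 1/4 − 0.1390 = 0.1110, so n_i ≈ 3.00.

n_i = 3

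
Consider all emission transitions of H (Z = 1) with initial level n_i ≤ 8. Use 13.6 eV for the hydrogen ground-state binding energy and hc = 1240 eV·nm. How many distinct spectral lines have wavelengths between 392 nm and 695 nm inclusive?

5

Enumerate all n_i → n_f pairs with 1 ≤ n_f < n_i ≤ 8 and compute λ = 1240 / [13.6·1·(1/n_f² − 1/n_i²)].
Lines falling in [392, 695] nm: 7→2 (397.1 nm), 6→2 (410.3 nm), 5→2 (434.2 nm), 4→2 (486.3 nm), 3→2 (656.5 nm).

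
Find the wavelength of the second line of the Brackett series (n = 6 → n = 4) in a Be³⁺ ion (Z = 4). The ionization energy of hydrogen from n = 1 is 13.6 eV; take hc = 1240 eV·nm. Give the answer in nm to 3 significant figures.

The Brackett series terminates on n_f = 4; the second line has n_i = 4+2 = 6.
ΔE = 217.6 × (1/4² − 1/6²) = 7.556 eV.
λ = 1240 / 7.556 = 164 nm.

164 nm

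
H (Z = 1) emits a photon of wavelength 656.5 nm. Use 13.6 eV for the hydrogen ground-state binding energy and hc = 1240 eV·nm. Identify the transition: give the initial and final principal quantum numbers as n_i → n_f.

n_i = 3, n_f = 2

The photon energy is ΔE = hc/λ = 1240 / 656.5 = 1.889 eV.
With Z = 1, ΔE = 13.60 × (1/n_f² − 1/n_i²), so 1/n_f² − 1/n_i² = 0.1389.
Trying n_f = 2 gives 1/n_i² = 0.1111, i.e. n_i ≈ 3; this pair matches.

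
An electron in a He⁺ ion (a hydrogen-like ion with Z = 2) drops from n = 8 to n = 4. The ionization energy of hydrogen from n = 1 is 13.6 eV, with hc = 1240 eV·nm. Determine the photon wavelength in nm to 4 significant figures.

486.3 nm

For Z = 2 the level energies scale as Z², so the effective Rydberg energy is 13.6 × 4 = 54.40 eV.
ΔE = 54.40 × (1/4² − 1/8²) = 54.40 × 0.04688 = 2.550 eV.
λ = hc/ΔE = 1240 / 2.550 = 486.3 nm.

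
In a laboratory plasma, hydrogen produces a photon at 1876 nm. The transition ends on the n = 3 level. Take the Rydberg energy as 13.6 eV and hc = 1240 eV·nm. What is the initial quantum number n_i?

n_i = 4

The photon energy is ΔE = hc/λ = 1240 / 1876 = 0.6610 eV.
With Z = 1, ΔE = 13.60 × (1/n_f² − 1/n_i²), so 1/n_f² − 1/n_i² = 0.04860.
With n_f = 3: 1/n_i² = 1/9 − 0.04860 = 0.06251, so n_i ≈ 4.00.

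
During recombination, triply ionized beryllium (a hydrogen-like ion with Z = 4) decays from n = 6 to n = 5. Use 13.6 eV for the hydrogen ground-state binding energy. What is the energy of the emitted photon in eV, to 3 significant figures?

2.66 eV

The Bohr energies scale as Z², so for Z = 4: E_n = −217.6/n² eV.
E_6 = −217.6/36 = −6.044 eV and E_5 = −217.6/25 = −8.704 eV.
The photon energy is |E_6 − E_5| = 2.66 eV.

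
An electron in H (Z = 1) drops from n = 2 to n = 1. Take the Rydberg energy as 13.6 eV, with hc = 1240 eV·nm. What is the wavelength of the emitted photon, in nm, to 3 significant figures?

122 nm

ΔE = 13.60 × (1/1² − 1/2²) = 13.60 × 0.7500 = 10.20 eV.
λ = hc/ΔE = 1240 / 10.20 = 122 nm.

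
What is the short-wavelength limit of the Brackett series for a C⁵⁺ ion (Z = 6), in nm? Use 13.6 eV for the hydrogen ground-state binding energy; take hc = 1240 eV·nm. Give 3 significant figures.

The Brackett series has lower level n_f = 4; the series limit corresponds to n_i → ∞.
ΔE_max = 13.6 × 36 / 4² = 30.60 eV.
λ_min = 1240 / 30.60 = 40.5 nm.

40.5 nm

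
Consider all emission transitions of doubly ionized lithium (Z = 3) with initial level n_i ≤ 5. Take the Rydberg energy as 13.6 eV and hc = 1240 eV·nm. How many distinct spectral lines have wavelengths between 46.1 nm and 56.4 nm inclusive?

Enumerate all n_i → n_f pairs with 1 ≤ n_f < n_i ≤ 5 and compute λ = 1240 / [13.6·9·(1/n_f² − 1/n_i²)].
Lines falling in [46.1, 56.4] nm: 5→2 (48.24 nm), 4→2 (54.03 nm).

2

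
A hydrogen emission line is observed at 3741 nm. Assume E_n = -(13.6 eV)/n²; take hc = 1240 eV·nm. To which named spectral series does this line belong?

Pfund

ΔE = 1240/3741 = 0.3315 eV.
This matches 13.6 × (1/5² − 1/8²), so n_f = 5: the Pfund series.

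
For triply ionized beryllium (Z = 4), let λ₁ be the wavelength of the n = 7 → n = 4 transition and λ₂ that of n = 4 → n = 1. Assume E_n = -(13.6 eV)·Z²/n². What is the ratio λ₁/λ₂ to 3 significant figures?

λ ∝ 1/ΔE ∝ 1/(1/n_f² − 1/n_i²), and the Z² and hc factors cancel in the ratio.
λ₁/λ₂ = (1/1² − 1/4²)/(1/4² − 1/7²) = 0.9375/0.04209 = 22.3.

22.3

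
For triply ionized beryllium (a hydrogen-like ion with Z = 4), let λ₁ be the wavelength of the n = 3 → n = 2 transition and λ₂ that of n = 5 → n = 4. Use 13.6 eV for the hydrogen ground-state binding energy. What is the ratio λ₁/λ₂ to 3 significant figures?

0.162

λ ∝ 1/ΔE ∝ 1/(1/n_f² − 1/n_i²), and the Z² and hc factors cancel in the ratio.
λ₁/λ₂ = (1/4² − 1/5²)/(1/2² − 1/3²) = 0.02250/0.1389 = 0.162.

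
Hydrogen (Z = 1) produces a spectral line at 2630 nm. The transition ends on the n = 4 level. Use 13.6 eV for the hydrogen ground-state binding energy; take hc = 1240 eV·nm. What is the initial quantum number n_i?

n_i = 6

The photon energy is ΔE = hc/λ = 1240 / 2630 = 0.4715 eV.
With Z = 1, ΔE = 13.60 × (1/n_f² − 1/n_i²), so 1/n_f² − 1/n_i² = 0.03467.
With n_f = 4: 1/n_i² = 1/16 − 0.03467 = 0.02783, so n_i ≈ 5.99.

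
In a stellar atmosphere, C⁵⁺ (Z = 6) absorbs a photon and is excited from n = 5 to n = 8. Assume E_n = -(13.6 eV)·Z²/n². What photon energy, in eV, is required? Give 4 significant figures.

The Bohr energies scale as Z², so for Z = 6: E_n = −489.6/n² eV.
E_8 = −489.6/64 = −7.650 eV and E_5 = −489.6/25 = −19.58 eV.
The photon energy is |E_8 − E_5| = 11.93 eV.

11.93 eV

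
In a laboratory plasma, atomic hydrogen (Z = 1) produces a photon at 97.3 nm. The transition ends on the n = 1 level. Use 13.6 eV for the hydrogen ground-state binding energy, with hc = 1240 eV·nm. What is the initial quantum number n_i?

The photon energy is ΔE = hc/λ = 1240 / 97.3 = 12.74 eV.
With Z = 1, ΔE = 13.60 × (1/n_f² − 1/n_i²), so 1/n_f² − 1/n_i² = 0.9371.
With n_f = 1: 1/n_i² = 1/1 − 0.9371 = 0.06293, so n_i ≈ 3.99.

n_i = 4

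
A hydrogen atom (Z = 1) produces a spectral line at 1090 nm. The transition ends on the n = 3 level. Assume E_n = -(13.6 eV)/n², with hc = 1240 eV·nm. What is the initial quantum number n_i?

n_i = 6

The photon energy is ΔE = hc/λ = 1240 / 1090 = 1.138 eV.
With Z = 1, ΔE = 13.60 × (1/n_f² − 1/n_i²), so 1/n_f² − 1/n_i² = 0.08365.
With n_f = 3: 1/n_i² = 1/9 − 0.08365 = 0.02746, so n_i ≈ 6.03.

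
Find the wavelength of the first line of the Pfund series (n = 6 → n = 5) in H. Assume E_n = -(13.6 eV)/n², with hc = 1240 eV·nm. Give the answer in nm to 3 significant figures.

The Pfund series terminates on n_f = 5; the first line has n_i = 5+1 = 6.
ΔE = 13.60 × (1/5² − 1/6²) = 0.1662 eV.
λ = 1240 / 0.1662 = 7460 nm.

7460 nm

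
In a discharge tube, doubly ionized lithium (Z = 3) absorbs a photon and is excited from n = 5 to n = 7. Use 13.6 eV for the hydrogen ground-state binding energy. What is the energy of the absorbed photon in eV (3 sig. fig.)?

The Bohr energies scale as Z², so for Z = 3: E_n = −122.4/n² eV.
E_7 = −122.4/49 = −2.498 eV and E_5 = −122.4/25 = −4.896 eV.
The photon energy is |E_7 − E_5| = 2.40 eV.

2.40 eV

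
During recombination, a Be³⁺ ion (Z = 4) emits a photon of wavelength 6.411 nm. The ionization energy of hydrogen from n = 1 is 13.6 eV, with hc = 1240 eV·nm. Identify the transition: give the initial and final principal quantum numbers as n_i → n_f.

n_i = 3, n_f = 1

The photon energy is ΔE = hc/λ = 1240 / 6.411 = 193.4 eV.
With Z = 4, ΔE = 217.6 × (1/n_f² − 1/n_i²), so 1/n_f² − 1/n_i² = 0.8889.
Trying n_f = 1 gives 1/n_i² = 0.1111, i.e. n_i ≈ 3; this pair matches.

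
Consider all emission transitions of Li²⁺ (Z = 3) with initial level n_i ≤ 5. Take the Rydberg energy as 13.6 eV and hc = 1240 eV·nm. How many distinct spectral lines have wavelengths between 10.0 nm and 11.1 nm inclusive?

2

Enumerate all n_i → n_f pairs with 1 ≤ n_f < n_i ≤ 5 and compute λ = 1240 / [13.6·9·(1/n_f² − 1/n_i²)].
Lines falling in [10.0, 11.1] nm: 5→1 (10.55 nm), 4→1 (10.81 nm).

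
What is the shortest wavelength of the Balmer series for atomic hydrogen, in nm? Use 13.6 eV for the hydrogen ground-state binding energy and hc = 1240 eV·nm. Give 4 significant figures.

The Balmer series has lower level n_f = 2; the series limit corresponds to n_i → ∞.
ΔE_max = 13.6 × 1 / 2² = 3.400 eV.
λ_min = 1240 / 3.400 = 364.7 nm.

364.7 nm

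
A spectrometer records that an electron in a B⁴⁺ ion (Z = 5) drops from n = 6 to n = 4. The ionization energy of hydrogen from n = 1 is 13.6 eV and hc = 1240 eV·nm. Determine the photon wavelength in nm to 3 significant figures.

For Z = 5 the level energies scale as Z², so the effective Rydberg energy is 13.6 × 25 = 340.0 eV.
ΔE = 340.0 × (1/4² − 1/6²) = 340.0 × 0.03472 = 11.81 eV.
λ = hc/ΔE = 1240 / 11.81 = 105 nm.

105 nm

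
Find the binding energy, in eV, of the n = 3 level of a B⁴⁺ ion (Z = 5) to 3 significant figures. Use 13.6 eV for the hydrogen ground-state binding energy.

E_n = −13.6 Z²/n² = −340.0/n² eV for Z = 5.
E_3 = −340.0/9 = −37.8 eV, so ionization (to E = 0) requires 37.8 eV.

37.8 eV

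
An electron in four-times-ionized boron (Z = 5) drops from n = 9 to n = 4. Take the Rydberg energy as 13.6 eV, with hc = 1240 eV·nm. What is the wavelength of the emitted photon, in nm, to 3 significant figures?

72.7 nm

For Z = 5 the level energies scale as Z², so the effective Rydberg energy is 13.6 × 25 = 340.0 eV.
ΔE = 340.0 × (1/4² − 1/9²) = 340.0 × 0.05015 = 17.05 eV.
λ = hc/ΔE = 1240 / 17.05 = 72.7 nm.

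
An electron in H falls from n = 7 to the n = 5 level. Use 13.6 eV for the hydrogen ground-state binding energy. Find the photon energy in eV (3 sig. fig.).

0.266 eV

E_7 = −13.60/49 = −0.2776 eV and E_5 = −13.60/25 = −0.5440 eV.
The photon energy is |E_7 − E_5| = 0.266 eV.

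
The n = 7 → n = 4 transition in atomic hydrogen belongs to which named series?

Brackett

The series is set by the lower level: n_f = 4 is the Brackett series.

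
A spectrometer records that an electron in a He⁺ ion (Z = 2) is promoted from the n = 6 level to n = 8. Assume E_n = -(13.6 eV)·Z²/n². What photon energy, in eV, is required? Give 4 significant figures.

The Bohr energies scale as Z², so for Z = 2: E_n = −54.40/n² eV.
E_8 = −54.40/64 = −0.8500 eV and E_6 = −54.40/36 = −1.511 eV.
The photon energy is |E_8 − E_6| = 0.6611 eV.

0.6611 eV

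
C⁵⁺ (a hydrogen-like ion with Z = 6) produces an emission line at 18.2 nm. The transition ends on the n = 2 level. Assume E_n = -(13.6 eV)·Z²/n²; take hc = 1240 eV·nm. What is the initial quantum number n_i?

The photon energy is ΔE = hc/λ = 1240 / 18.2 = 68.13 eV.
With Z = 6, ΔE = 489.6 × (1/n_f² − 1/n_i²), so 1/n_f² − 1/n_i² = 0.1392.
With n_f = 2: 1/n_i² = 1/4 − 0.1392 = 0.1108, so n_i ≈ 3.00.

n_i = 3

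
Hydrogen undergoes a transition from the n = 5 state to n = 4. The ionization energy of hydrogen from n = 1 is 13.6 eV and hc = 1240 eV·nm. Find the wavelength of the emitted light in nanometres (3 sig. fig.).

4050 nm

ΔE = 13.60 × (1/4² − 1/5²) = 13.60 × 0.02250 = 0.3060 eV.
λ = hc/ΔE = 1240 / 0.3060 = 4050 nm.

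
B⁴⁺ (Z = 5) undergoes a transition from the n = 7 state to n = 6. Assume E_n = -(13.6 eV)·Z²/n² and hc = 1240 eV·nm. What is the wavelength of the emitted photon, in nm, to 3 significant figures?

For Z = 5 the level energies scale as Z², so the effective Rydberg energy is 13.6 × 25 = 340.0 eV.
ΔE = 340.0 × (1/6² − 1/7²) = 340.0 × 0.007370 = 2.506 eV.
λ = hc/ΔE = 1240 / 2.506 = 495 nm.

495 nm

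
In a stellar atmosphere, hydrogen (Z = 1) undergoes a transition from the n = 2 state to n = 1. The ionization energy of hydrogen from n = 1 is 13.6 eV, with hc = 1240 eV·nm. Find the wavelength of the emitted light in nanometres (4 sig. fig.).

ΔE = 13.60 × (1/1² − 1/2²) = 13.60 × 0.7500 = 10.20 eV.
λ = hc/ΔE = 1240 / 10.20 = 121.6 nm.
This line belongs to the Lyman series.

121.6 nm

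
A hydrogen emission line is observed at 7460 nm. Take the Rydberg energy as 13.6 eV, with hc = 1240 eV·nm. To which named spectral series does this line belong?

Pfund

ΔE = 1240/7460 = 0.1662 eV.
This matches 13.6 × (1/5² − 1/6²), so n_f = 5: the Pfund series.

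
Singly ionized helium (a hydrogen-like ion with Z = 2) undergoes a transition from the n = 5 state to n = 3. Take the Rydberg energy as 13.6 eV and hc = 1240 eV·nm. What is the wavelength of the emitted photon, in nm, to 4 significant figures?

For Z = 2 the level energies scale as Z², so the effective Rydberg energy is 13.6 × 4 = 54.40 eV.
ΔE = 54.40 × (1/3² − 1/5²) = 54.40 × 0.07111 = 3.868 eV.
λ = hc/ΔE = 1240 / 3.868 = 320.5 nm.

320.5 nm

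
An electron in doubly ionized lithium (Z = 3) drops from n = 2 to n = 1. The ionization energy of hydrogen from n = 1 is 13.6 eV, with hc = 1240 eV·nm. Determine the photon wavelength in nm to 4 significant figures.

For Z = 3 the level energies scale as Z², so the effective Rydberg energy is 13.6 × 9 = 122.4 eV.
ΔE = 122.4 × (1/1² − 1/2²) = 122.4 × 0.7500 = 91.80 eV.
λ = hc/ΔE = 1240 / 91.80 = 13.51 nm.

13.51 nm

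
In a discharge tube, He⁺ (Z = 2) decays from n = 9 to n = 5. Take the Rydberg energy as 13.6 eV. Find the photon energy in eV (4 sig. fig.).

1.504 eV

The Bohr energies scale as Z², so for Z = 2: E_n = −54.40/n² eV.
E_9 = −54.40/81 = −0.6716 eV and E_5 = −54.40/25 = −2.176 eV.
The photon energy is |E_9 − E_5| = 1.504 eV.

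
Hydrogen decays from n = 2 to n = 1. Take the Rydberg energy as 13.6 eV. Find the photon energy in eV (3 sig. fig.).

10.2 eV

E_2 = −13.60/4 = −3.400 eV and E_1 = −13.60/1 = −13.60 eV.
The photon energy is |E_2 − E_1| = 10.2 eV.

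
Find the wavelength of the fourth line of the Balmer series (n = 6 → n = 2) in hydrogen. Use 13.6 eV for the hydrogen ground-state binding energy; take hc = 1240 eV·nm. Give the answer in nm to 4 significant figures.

The Balmer series terminates on n_f = 2; the fourth line has n_i = 2+4 = 6.
ΔE = 13.60 × (1/2² − 1/6²) = 3.022 eV.
λ = 1240 / 3.022 = 410.3 nm.

410.3 nm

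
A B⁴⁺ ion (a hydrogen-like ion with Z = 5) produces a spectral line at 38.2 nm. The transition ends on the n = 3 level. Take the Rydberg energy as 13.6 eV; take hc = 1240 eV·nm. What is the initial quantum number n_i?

The photon energy is ΔE = hc/λ = 1240 / 38.2 = 32.46 eV.
With Z = 5, ΔE = 340.0 × (1/n_f² − 1/n_i²), so 1/n_f² − 1/n_i² = 0.09547.
With n_f = 3: 1/n_i² = 1/9 − 0.09547 = 0.01564, so n_i ≈ 8.00.

n_i = 8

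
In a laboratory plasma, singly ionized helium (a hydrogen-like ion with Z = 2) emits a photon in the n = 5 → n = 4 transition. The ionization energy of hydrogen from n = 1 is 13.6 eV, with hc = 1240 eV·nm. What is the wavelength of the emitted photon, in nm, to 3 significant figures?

For Z = 2 the level energies scale as Z², so the effective Rydberg energy is 13.6 × 4 = 54.40 eV.
ΔE = 54.40 × (1/4² − 1/5²) = 54.40 × 0.02250 = 1.224 eV.
λ = hc/ΔE = 1240 / 1.224 = 1010 nm.

1010 nm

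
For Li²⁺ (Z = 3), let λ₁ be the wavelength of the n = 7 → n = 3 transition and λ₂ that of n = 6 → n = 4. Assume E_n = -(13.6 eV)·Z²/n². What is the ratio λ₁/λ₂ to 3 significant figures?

λ ∝ 1/ΔE ∝ 1/(1/n_f² − 1/n_i²), and the Z² and hc factors cancel in the ratio.
λ₁/λ₂ = (1/4² − 1/6²)/(1/3² − 1/7²) = 0.03472/0.09070 = 0.383.

0.383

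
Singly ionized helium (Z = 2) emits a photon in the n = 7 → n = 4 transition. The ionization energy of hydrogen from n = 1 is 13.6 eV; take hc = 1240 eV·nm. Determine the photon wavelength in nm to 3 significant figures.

For Z = 2 the level energies scale as Z², so the effective Rydberg energy is 13.6 × 4 = 54.40 eV.
ΔE = 54.40 × (1/4² − 1/7²) = 54.40 × 0.04209 = 2.290 eV.
λ = hc/ΔE = 1240 / 2.290 = 542 nm.

542 nm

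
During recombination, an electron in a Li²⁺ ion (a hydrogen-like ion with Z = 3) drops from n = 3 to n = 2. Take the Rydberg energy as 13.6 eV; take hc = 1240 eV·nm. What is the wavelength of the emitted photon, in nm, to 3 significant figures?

72.9 nm

For Z = 3 the level energies scale as Z², so the effective Rydberg energy is 13.6 × 9 = 122.4 eV.
ΔE = 122.4 × (1/2² − 1/3²) = 122.4 × 0.1389 = 17.00 eV.
λ = hc/ΔE = 1240 / 17.00 = 72.9 nm.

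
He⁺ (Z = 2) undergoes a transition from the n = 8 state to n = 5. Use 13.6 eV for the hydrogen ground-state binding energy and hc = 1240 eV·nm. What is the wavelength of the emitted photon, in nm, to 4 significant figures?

For Z = 2 the level energies scale as Z², so the effective Rydberg energy is 13.6 × 4 = 54.40 eV.
ΔE = 54.40 × (1/5² − 1/8²) = 54.40 × 0.02438 = 1.326 eV.
λ = hc/ΔE = 1240 / 1.326 = 935.1 nm.

935.1 nm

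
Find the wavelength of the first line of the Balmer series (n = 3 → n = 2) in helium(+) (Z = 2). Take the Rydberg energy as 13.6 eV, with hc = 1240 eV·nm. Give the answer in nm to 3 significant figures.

164 nm

The Balmer series terminates on n_f = 2; the first line has n_i = 2+1 = 3.
ΔE = 54.40 × (1/2² − 1/3²) = 7.556 eV.
λ = 1240 / 7.556 = 164 nm.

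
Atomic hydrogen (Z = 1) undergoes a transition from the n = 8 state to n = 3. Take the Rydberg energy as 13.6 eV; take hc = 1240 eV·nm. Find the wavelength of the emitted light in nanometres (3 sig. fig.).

955 nm

ΔE = 13.60 × (1/3² − 1/8²) = 13.60 × 0.09549 = 1.299 eV.
λ = hc/ΔE = 1240 / 1.299 = 955 nm.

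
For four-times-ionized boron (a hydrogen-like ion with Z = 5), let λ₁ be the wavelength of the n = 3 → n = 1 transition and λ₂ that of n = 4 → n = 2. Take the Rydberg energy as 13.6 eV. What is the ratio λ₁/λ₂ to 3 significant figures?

0.211

λ ∝ 1/ΔE ∝ 1/(1/n_f² − 1/n_i²), and the Z² and hc factors cancel in the ratio.
λ₁/λ₂ = (1/2² − 1/4²)/(1/1² − 1/3²) = 0.1875/0.8889 = 0.211.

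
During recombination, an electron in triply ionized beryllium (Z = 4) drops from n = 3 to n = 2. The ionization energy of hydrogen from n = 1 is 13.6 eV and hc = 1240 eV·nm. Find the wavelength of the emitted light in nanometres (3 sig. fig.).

41.0 nm

For Z = 4 the level energies scale as Z², so the effective Rydberg energy is 13.6 × 16 = 217.6 eV.
ΔE = 217.6 × (1/2² − 1/3²) = 217.6 × 0.1389 = 30.22 eV.
λ = hc/ΔE = 1240 / 30.22 = 41.0 nm.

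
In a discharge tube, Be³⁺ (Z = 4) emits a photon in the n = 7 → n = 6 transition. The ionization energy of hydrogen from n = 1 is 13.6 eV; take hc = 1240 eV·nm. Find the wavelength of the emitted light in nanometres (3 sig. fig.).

For Z = 4 the level energies scale as Z², so the effective Rydberg energy is 13.6 × 16 = 217.6 eV.
ΔE = 217.6 × (1/6² − 1/7²) = 217.6 × 0.007370 = 1.604 eV.
λ = hc/ΔE = 1240 / 1.604 = 773 nm.

773 nm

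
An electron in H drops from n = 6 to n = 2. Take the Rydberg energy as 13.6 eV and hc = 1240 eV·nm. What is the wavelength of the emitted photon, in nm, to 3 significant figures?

410 nm

ΔE = 13.60 × (1/2² − 1/6²) = 13.60 × 0.2222 = 3.022 eV.
λ = hc/ΔE = 1240 / 3.022 = 410 nm.
This line belongs to the Balmer series.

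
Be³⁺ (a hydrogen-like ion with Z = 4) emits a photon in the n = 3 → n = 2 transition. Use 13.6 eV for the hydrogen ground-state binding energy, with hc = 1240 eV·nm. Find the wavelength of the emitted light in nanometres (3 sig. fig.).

For Z = 4 the level energies scale as Z², so the effective Rydberg energy is 13.6 × 16 = 217.6 eV.
ΔE = 217.6 × (1/2² − 1/3²) = 217.6 × 0.1389 = 30.22 eV.
λ = hc/ΔE = 1240 / 30.22 = 41.0 nm.

41.0 nm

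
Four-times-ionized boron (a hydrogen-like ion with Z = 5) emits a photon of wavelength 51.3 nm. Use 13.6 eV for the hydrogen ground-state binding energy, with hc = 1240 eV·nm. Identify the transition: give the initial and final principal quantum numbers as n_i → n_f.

n_i = 5, n_f = 3

The photon energy is ΔE = hc/λ = 1240 / 51.3 = 24.17 eV.
With Z = 5, ΔE = 340.0 × (1/n_f² − 1/n_i²), so 1/n_f² − 1/n_i² = 0.07109.
Trying n_f = 3 gives 1/n_i² = 0.04002, i.e. n_i ≈ 5; this pair matches.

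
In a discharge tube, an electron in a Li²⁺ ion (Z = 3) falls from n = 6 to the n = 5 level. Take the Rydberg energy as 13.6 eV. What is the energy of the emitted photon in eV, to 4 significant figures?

1.496 eV

The Bohr energies scale as Z², so for Z = 3: E_n = −122.4/n² eV.
E_6 = −122.4/36 = −3.400 eV and E_5 = −122.4/25 = −4.896 eV.
The photon energy is |E_6 − E_5| = 1.496 eV.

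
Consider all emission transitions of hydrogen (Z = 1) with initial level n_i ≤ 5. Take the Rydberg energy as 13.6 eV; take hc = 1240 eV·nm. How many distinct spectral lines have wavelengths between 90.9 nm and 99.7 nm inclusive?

Enumerate all n_i → n_f pairs with 1 ≤ n_f < n_i ≤ 5 and compute λ = 1240 / [13.6·1·(1/n_f² − 1/n_i²)].
Lines falling in [90.9, 99.7] nm: 5→1 (94.98 nm), 4→1 (97.25 nm).

2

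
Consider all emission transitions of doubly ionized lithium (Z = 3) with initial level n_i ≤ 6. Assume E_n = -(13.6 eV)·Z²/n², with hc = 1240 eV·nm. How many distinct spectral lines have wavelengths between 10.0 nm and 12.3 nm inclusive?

Enumerate all n_i → n_f pairs with 1 ≤ n_f < n_i ≤ 6 and compute λ = 1240 / [13.6·9·(1/n_f² − 1/n_i²)].
Lines falling in [10.0, 12.3] nm: 6→1 (10.42 nm), 5→1 (10.55 nm), 4→1 (10.81 nm), 3→1 (11.40 nm).

4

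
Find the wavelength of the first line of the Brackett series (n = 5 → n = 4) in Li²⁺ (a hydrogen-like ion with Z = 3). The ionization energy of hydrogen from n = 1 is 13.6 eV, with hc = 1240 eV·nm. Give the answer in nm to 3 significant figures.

The Brackett series terminates on n_f = 4; the first line has n_i = 4+1 = 5.
ΔE = 122.4 × (1/4² − 1/5²) = 2.754 eV.
λ = 1240 / 2.754 = 450 nm.

450 nm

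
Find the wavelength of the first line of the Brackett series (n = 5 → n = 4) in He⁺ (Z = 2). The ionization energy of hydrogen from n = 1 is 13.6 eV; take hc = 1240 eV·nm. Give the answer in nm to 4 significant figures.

The Brackett series terminates on n_f = 4; the first line has n_i = 4+1 = 5.
ΔE = 54.40 × (1/4² − 1/5²) = 1.224 eV.
λ = 1240 / 1.224 = 1013 nm.

1013 nm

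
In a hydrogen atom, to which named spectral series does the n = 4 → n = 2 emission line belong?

Balmer

The series is set by the lower level: n_f = 2 is the Balmer series.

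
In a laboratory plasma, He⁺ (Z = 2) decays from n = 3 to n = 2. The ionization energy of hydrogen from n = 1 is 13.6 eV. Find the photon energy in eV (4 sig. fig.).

7.556 eV

The Bohr energies scale as Z², so for Z = 2: E_n = −54.40/n² eV.
E_3 = −54.40/9 = −6.044 eV and E_2 = −54.40/4 = −13.60 eV.
The photon energy is |E_3 − E_2| = 7.556 eV.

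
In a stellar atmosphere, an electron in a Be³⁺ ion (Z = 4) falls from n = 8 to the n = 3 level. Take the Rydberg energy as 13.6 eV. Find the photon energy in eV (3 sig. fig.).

The Bohr energies scale as Z², so for Z = 4: E_n = −217.6/n² eV.
E_8 = −217.6/64 = −3.400 eV and E_3 = −217.6/9 = −24.18 eV.
The photon energy is |E_8 − E_3| = 20.8 eV.

20.8 eV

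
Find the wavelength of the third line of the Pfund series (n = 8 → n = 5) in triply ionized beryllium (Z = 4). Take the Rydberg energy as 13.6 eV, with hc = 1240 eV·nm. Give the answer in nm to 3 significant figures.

The Pfund series terminates on n_f = 5; the third line has n_i = 5+3 = 8.
ΔE = 217.6 × (1/5² − 1/8²) = 5.304 eV.
λ = 1240 / 5.304 = 234 nm.

234 nm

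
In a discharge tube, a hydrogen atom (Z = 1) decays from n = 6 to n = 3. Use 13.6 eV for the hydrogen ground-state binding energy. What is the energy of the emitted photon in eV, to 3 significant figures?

1.13 eV

E_6 = −13.60/36 = −0.3778 eV and E_3 = −13.60/9 = −1.511 eV.
The photon energy is |E_6 − E_3| = 1.13 eV.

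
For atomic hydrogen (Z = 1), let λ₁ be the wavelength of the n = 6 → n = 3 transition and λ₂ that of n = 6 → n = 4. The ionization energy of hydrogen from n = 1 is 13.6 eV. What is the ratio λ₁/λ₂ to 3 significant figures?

0.417

λ ∝ 1/ΔE ∝ 1/(1/n_f² − 1/n_i²), and the Z² and hc factors cancel in the ratio.
λ₁/λ₂ = (1/4² − 1/6²)/(1/3² − 1/6²) = 0.03472/0.08333 = 0.417.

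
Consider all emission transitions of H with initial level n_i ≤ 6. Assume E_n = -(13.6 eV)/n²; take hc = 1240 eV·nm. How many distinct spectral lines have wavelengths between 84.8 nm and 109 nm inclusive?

4

Enumerate all n_i → n_f pairs with 1 ≤ n_f < n_i ≤ 6 and compute λ = 1240 / [13.6·1·(1/n_f² − 1/n_i²)].
Lines falling in [84.8, 109] nm: 6→1 (93.78 nm), 5→1 (94.98 nm), 4→1 (97.25 nm), 3→1 (102.6 nm).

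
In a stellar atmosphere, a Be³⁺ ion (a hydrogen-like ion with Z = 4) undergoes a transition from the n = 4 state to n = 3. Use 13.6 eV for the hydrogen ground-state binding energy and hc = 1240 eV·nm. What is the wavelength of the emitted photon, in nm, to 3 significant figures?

For Z = 4 the level energies scale as Z², so the effective Rydberg energy is 13.6 × 16 = 217.6 eV.
ΔE = 217.6 × (1/3² − 1/4²) = 217.6 × 0.04861 = 10.58 eV.
λ = hc/ΔE = 1240 / 10.58 = 117 nm.

117 nm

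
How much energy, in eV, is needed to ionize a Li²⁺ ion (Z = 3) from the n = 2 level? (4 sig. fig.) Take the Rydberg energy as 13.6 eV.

E_n = −13.6 Z²/n² = −122.4/n² eV for Z = 3.
E_2 = −122.4/4 = −30.60 eV, so ionization (to E = 0) requires 30.60 eV.

30.60 eV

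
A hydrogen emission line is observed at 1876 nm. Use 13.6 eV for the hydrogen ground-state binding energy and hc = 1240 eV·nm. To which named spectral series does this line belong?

Paschen

ΔE = 1240/1876 = 0.6610 eV.
This matches 13.6 × (1/3² − 1/4²), so n_f = 3: the Paschen series.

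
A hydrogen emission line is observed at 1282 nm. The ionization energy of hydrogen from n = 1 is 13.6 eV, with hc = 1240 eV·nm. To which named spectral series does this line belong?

ΔE = 1240/1282 = 0.9672 eV.
This matches 13.6 × (1/3² − 1/5²), so n_f = 3: the Paschen series.

Paschen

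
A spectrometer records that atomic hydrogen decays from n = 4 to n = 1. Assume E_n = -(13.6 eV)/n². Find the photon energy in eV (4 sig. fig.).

12.75 eV

E_4 = −13.60/16 = −0.8500 eV and E_1 = −13.60/1 = −13.60 eV.
The photon energy is |E_4 − E_1| = 12.75 eV.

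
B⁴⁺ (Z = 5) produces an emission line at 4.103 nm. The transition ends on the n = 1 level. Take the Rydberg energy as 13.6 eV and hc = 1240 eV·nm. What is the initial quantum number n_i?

n_i = 3

The photon energy is ΔE = hc/λ = 1240 / 4.103 = 302.2 eV.
With Z = 5, ΔE = 340.0 × (1/n_f² − 1/n_i²), so 1/n_f² − 1/n_i² = 0.8889.
With n_f = 1: 1/n_i² = 1/1 − 0.8889 = 0.1111, so n_i ≈ 3.00.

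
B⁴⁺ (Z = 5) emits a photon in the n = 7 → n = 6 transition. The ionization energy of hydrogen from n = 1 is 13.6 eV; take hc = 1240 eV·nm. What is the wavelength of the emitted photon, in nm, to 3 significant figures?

For Z = 5 the level energies scale as Z², so the effective Rydberg energy is 13.6 × 25 = 340.0 eV.
ΔE = 340.0 × (1/6² − 1/7²) = 340.0 × 0.007370 = 2.506 eV.
λ = hc/ΔE = 1240 / 2.506 = 495 nm.

495 nm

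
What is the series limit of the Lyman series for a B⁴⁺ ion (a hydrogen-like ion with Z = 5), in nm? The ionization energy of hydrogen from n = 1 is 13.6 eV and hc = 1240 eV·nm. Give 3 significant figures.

3.65 nm

The Lyman series has lower level n_f = 1; the series limit corresponds to n_i → ∞.
ΔE_max = 13.6 × 25 / 1² = 340.0 eV.
λ_min = 1240 / 340.0 = 3.65 nm.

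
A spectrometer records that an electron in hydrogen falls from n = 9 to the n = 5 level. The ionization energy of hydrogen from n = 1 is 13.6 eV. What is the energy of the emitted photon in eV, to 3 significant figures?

0.376 eV

E_9 = −13.60/81 = −0.1679 eV and E_5 = −13.60/25 = −0.5440 eV.
The photon energy is |E_9 − E_5| = 0.376 eV.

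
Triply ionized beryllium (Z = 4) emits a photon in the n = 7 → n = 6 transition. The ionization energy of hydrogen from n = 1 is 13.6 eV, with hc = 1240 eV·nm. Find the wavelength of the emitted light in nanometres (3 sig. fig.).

773 nm

For Z = 4 the level energies scale as Z², so the effective Rydberg energy is 13.6 × 16 = 217.6 eV.
ΔE = 217.6 × (1/6² − 1/7²) = 217.6 × 0.007370 = 1.604 eV.
λ = hc/ΔE = 1240 / 1.604 = 773 nm.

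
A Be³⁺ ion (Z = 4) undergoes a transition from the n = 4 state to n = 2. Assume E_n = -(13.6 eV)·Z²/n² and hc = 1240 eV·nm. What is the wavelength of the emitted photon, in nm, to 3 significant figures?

For Z = 4 the level energies scale as Z², so the effective Rydberg energy is 13.6 × 16 = 217.6 eV.
ΔE = 217.6 × (1/2² − 1/4²) = 217.6 × 0.1875 = 40.80 eV.
λ = hc/ΔE = 1240 / 40.80 = 30.4 nm.

30.4 nm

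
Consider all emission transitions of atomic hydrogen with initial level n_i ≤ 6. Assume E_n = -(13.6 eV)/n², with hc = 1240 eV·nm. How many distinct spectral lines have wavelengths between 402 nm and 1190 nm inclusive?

5

Enumerate all n_i → n_f pairs with 1 ≤ n_f < n_i ≤ 6 and compute λ = 1240 / [13.6·1·(1/n_f² − 1/n_i²)].
Lines falling in [402, 1190] nm: 6→2 (410.3 nm), 5→2 (434.2 nm), 4→2 (486.3 nm), 3→2 (656.5 nm), 6→3 (1094 nm).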